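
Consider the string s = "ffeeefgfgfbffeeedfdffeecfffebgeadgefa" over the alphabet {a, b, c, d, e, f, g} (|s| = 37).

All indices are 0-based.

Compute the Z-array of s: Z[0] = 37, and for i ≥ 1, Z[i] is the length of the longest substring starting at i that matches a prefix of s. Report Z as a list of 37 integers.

Z[0]=37
i=1: i≥r, start 0; Z[1]=1 scan→box=[1,2)
i=2: i≥r, start 0; Z[2]=0
i=3: i≥r, start 0; Z[3]=0
i=4: i≥r, start 0; Z[4]=0
i=5: i≥r, start 0; Z[5]=1 scan→box=[5,6)
i=6: i≥r, start 0; Z[6]=0
i=7: i≥r, start 0; Z[7]=1 scan→box=[7,8)
i=8: i≥r, start 0; Z[8]=0
i=9: i≥r, start 0; Z[9]=1 scan→box=[9,10)
i=10: i≥r, start 0; Z[10]=0
i=11: i≥r, start 0; Z[11]=5 scan→box=[11,16)
i=12: min(r-i=4, Z[1]=1)=1; Z[12]=1
i=13: min(r-i=3, Z[2]=0)=0; Z[13]=0
i=14: min(r-i=2, Z[3]=0)=0; Z[14]=0
i=15: min(r-i=1, Z[4]=0)=0; Z[15]=0
i=16: i≥r, start 0; Z[16]=0
i=17: i≥r, start 0; Z[17]=1 scan→box=[17,18)
i=18: i≥r, start 0; Z[18]=0
i=19: i≥r, start 0; Z[19]=4 scan→box=[19,23)
i=20: min(r-i=3, Z[1]=1)=1; Z[20]=1
i=21: min(r-i=2, Z[2]=0)=0; Z[21]=0
i=22: min(r-i=1, Z[3]=0)=0; Z[22]=0
i=23: i≥r, start 0; Z[23]=0
i=24: i≥r, start 0; Z[24]=2 scan→box=[24,26)
i=25: min(r-i=1, Z[1]=1)=1; Z[25]=3 scan→box=[25,28)
i=26: min(r-i=2, Z[1]=1)=1; Z[26]=1
i=27: min(r-i=1, Z[2]=0)=0; Z[27]=0
i=28: i≥r, start 0; Z[28]=0
i=29: i≥r, start 0; Z[29]=0
i=30: i≥r, start 0; Z[30]=0
i=31: i≥r, start 0; Z[31]=0
i=32: i≥r, start 0; Z[32]=0
i=33: i≥r, start 0; Z[33]=0
i=34: i≥r, start 0; Z[34]=0
i=35: i≥r, start 0; Z[35]=1 scan→box=[35,36)
i=36: i≥r, start 0; Z[36]=0

[37, 1, 0, 0, 0, 1, 0, 1, 0, 1, 0, 5, 1, 0, 0, 0, 0, 1, 0, 4, 1, 0, 0, 0, 2, 3, 1, 0, 0, 0, 0, 0, 0, 0, 0, 1, 0]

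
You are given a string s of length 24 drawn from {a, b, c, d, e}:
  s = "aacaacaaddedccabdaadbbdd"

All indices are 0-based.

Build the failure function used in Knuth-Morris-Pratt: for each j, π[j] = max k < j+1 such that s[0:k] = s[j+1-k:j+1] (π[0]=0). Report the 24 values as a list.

π[0] = 0
j=1 s[j]='a': π[1]=1 (border 'a')
j=2 s[j]='c': k: 1→0; π[2]=0 (border '')
j=3 s[j]='a': π[3]=1 (border 'a')
j=4 s[j]='a': π[4]=2 (border 'aa')
j=5 s[j]='c': π[5]=3 (border 'aac')
j=6 s[j]='a': π[6]=4 (border 'aaca')
j=7 s[j]='a': π[7]=5 (border 'aacaa')
j=8 s[j]='d': k: 5→2→1→0; π[8]=0 (border '')
j=9 s[j]='d': π[9]=0 (border '')
j=10 s[j]='e': π[10]=0 (border '')
j=11 s[j]='d': π[11]=0 (border '')
j=12 s[j]='c': π[12]=0 (border '')
j=13 s[j]='c': π[13]=0 (border '')
j=14 s[j]='a': π[14]=1 (border 'a')
j=15 s[j]='b': k: 1→0; π[15]=0 (border '')
j=16 s[j]='d': π[16]=0 (border '')
j=17 s[j]='a': π[17]=1 (border 'a')
j=18 s[j]='a': π[18]=2 (border 'aa')
j=19 s[j]='d': k: 2→1→0; π[19]=0 (border '')
j=20 s[j]='b': π[20]=0 (border '')
j=21 s[j]='b': π[21]=0 (border '')
j=22 s[j]='d': π[22]=0 (border '')
j=23 s[j]='d': π[23]=0 (border '')

[0, 1, 0, 1, 2, 3, 4, 5, 0, 0, 0, 0, 0, 0, 1, 0, 0, 1, 2, 0, 0, 0, 0, 0]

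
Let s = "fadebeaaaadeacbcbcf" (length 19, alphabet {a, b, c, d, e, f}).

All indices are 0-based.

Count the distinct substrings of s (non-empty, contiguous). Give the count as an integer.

167

rank | idx | suffix
   0 |   6 | aaaadeacbcbcf
   1 |   7 | aaadeacbcbcf
   2 |   8 | aadeacbcbcf
   3 |  12 | acbcbcf
   4 |   9 | adeacbcbcf
   5 |   1 | adebeaaaadeacbcbcf
   6 |  14 | bcbcf
   7 |  16 | bcf
   8 |   4 | beaaaadeacbcbcf
   9 |  13 | cbcbcf
  10 |  15 | cbcf
  11 |  17 | cf
  12 |  10 | deacbcbcf
  13 |   2 | debeaaaadeacbcbcf
  14 |   5 | eaaaadeacbcbcf
  15 |  11 | eacbcbcf
  16 |   3 | ebeaaaadeacbcbcf
  17 |  18 | f
  18 |   0 | fadebeaaaadeacbcbcf

SA = [6, 7, 8, 12, 9, 1, 14, 16, 4, 13, 15, 17, 10, 2, 5, 11, 3, 18, 0]
[i] adj suffixes → lcp
  [1] 6/7 → 3 ('aaa')
  [2] 7/8 → 2 ('aa')
  [3] 8/12 → 1 ('a')
  [4] 12/9 → 1 ('a')
  [5] 9/1 → 3 ('ade')
  [6] 1/14 → 0 ('')
  [7] 14/16 → 2 ('bc')
  [8] 16/4 → 1 ('b')
  [9] 4/13 → 0 ('')
  [10] 13/15 → 3 ('cbc')
  [11] 15/17 → 1 ('c')
  [12] 17/10 → 0 ('')
  [13] 10/2 → 2 ('de')
  [14] 2/5 → 0 ('')
  [15] 5/11 → 2 ('ea')
  [16] 11/3 → 1 ('e')
  [17] 3/18 → 0 ('')
  [18] 18/0 → 1 ('f')

n(n+1)/2 = 19·20/2 = 190
Σ LCP = 0 + 3 + 2 + 1 + 1 + 3 + 0 + 2 + 1 + 0 + 3 + 1 + 0 + 2 + 0 + 2 + 1 + 0 + 1 = 23
distinct = 190 − 23 = 167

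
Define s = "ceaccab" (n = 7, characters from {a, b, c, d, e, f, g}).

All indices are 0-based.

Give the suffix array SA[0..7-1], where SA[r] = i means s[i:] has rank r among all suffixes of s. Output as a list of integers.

[5, 2, 6, 4, 3, 0, 1]

rank | idx | suffix
   0 |   5 | ab
   1 |   2 | accab
   2 |   6 | b
   3 |   4 | cab
   4 |   3 | ccab
   5 |   0 | ceaccab
   6 |   1 | eaccab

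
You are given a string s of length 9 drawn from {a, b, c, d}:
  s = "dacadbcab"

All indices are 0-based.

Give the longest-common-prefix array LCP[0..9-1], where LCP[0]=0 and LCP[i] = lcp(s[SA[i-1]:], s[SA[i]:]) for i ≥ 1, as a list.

[0, 1, 1, 0, 1, 0, 2, 0, 1]

sorted suffixes:
  #0 SA[0]=7  'ab'
  #1 SA[1]=1  'acadbcab'
  #2 SA[2]=3  'adbcab'
  #3 SA[3]=8  'b'
  #4 SA[4]=5  'bcab'
  #5 SA[5]=6  'cab'
  #6 SA[6]=2  'cadbcab'
  #7 SA[7]=0  'dacadbcab'
  #8 SA[8]=4  'dbcab'

SA = [7, 1, 3, 8, 5, 6, 2, 0, 4]
[i] adj suffixes → lcp
  [1] 7/1 → 1 ('a')
  [2] 1/3 → 1 ('a')
  [3] 3/8 → 0 ('')
  [4] 8/5 → 1 ('b')
  [5] 5/6 → 0 ('')
  [6] 6/2 → 2 ('ca')
  [7] 2/0 → 0 ('')
  [8] 0/4 → 1 ('d')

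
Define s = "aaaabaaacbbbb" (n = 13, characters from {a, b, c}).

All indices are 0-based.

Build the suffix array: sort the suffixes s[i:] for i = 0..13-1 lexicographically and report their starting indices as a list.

[0, 1, 5, 2, 6, 3, 7, 12, 4, 11, 10, 9, 8]

rank→(start, suffix):
  0 → (0, 'aaaabaaacbbbb')
  1 → (1, 'aaabaaacbbbb')
  2 → (5, 'aaacbbbb')
  3 → (2, 'aabaaacbbbb')
  4 → (6, 'aacbbbb')
  5 → (3, 'abaaacbbbb')
  6 → (7, 'acbbbb')
  7 → (12, 'b')
  8 → (4, 'baaacbbbb')
  9 → (11, 'bb')
  10 → (10, 'bbb')
  11 → (9, 'bbbb')
  12 → (8, 'cbbbb')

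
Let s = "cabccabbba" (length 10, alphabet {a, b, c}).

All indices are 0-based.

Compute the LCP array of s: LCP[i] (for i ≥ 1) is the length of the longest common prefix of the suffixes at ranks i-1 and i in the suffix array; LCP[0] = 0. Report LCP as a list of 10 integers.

rank | idx | suffix
   0 |   9 | a
   1 |   5 | abbba
   2 |   1 | abccabbba
   3 |   8 | ba
   4 |   7 | bba
   5 |   6 | bbba
   6 |   2 | bccabbba
   7 |   4 | cabbba
   8 |   0 | cabccabbba
   9 |   3 | ccabbba

SA = [9, 5, 1, 8, 7, 6, 2, 4, 0, 3]
i: (SA[i-1],SA[i]) lcp shared
  1: (9,5) 1 'a'
  2: (5,1) 2 'ab'
  3: (1,8) 0 ''
  4: (8,7) 1 'b'
  5: (7,6) 2 'bb'
  6: (6,2) 1 'b'
  7: (2,4) 0 ''
  8: (4,0) 3 'cab'
  9: (0,3) 1 'c'

[0, 1, 2, 0, 1, 2, 1, 0, 3, 1]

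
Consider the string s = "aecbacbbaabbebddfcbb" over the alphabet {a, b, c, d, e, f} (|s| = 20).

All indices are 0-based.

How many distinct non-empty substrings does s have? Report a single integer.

190

sorted suffixes:
  #0 SA[0]=8  'aabbebddfcbb'
  #1 SA[1]=9  'abbebddfcbb'
  #2 SA[2]=4  'acbbaabbebddfcbb'
  #3 SA[3]=0  'aecbacbbaabbebddfcbb'
  #4 SA[4]=19  'b'
  #5 SA[5]=7  'baabbebddfcbb'
  #6 SA[6]=3  'bacbbaabbebddfcbb'
  #7 SA[7]=18  'bb'
  #8 SA[8]=6  'bbaabbebddfcbb'
  #9 SA[9]=10  'bbebddfcbb'
  #10 SA[10]=13  'bddfcbb'
  #11 SA[11]=11  'bebddfcbb'
  #12 SA[12]=2  'cbacbbaabbebddfcbb'
  #13 SA[13]=17  'cbb'
  #14 SA[14]=5  'cbbaabbebddfcbb'
  #15 SA[15]=14  'ddfcbb'
  #16 SA[16]=15  'dfcbb'
  #17 SA[17]=12  'ebddfcbb'
  #18 SA[18]=1  'ecbacbbaabbebddfcbb'
  #19 SA[19]=16  'fcbb'

SA = [8, 9, 4, 0, 19, 7, 3, 18, 6, 10, 13, 11, 2, 17, 5, 14, 15, 12, 1, 16]
i: (SA[i-1],SA[i]) lcp shared
  1: (8,9) 1 'a'
  2: (9,4) 1 'a'
  3: (4,0) 1 'a'
  4: (0,19) 0 ''
  5: (19,7) 1 'b'
  6: (7,3) 2 'ba'
  7: (3,18) 1 'b'
  8: (18,6) 2 'bb'
  9: (6,10) 2 'bb'
  10: (10,13) 1 'b'
  11: (13,11) 1 'b'
  12: (11,2) 0 ''
  13: (2,17) 2 'cb'
  14: (17,5) 3 'cbb'
  15: (5,14) 0 ''
  16: (14,15) 1 'd'
  17: (15,12) 0 ''
  18: (12,1) 1 'e'
  19: (1,16) 0 ''

n(n+1)/2 = 20·21/2 = 210
Σ LCP = 0 + 1 + 1 + 1 + 0 + 1 + 2 + 1 + 2 + 2 + 1 + 1 + 0 + 2 + 3 + 0 + 1 + 0 + 1 + 0 = 20
distinct = 210 − 20 = 190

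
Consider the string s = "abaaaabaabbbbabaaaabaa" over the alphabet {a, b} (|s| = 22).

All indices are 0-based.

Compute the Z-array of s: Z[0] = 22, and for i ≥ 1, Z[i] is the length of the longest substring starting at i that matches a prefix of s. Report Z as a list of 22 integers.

Z[0]=22
i=1: i≥r, start 0; Z[1]=0
i=2: i≥r, start 0; Z[2]=1 grow→box=[2,3)
i=3: i≥r, start 0; Z[3]=1 grow→box=[3,4)
i=4: i≥r, start 0; Z[4]=1 grow→box=[4,5)
i=5: i≥r, start 0; Z[5]=4 grow→box=[5,9)
i=6: min(r-i=3, Z[1]=0)=0; Z[6]=0
i=7: min(r-i=2, Z[2]=1)=1; Z[7]=1
i=8: min(r-i=1, Z[3]=1)=1; Z[8]=2 grow→box=[8,10)
i=9: min(r-i=1, Z[1]=0)=0; Z[9]=0
i=10: i≥r, start 0; Z[10]=0
i=11: i≥r, start 0; Z[11]=0
i=12: i≥r, start 0; Z[12]=0
i=13: i≥r, start 0; Z[13]=9 grow→box=[13,22)
i=14: min(r-i=8, Z[1]=0)=0; Z[14]=0
i=15: min(r-i=7, Z[2]=1)=1; Z[15]=1
i=16: min(r-i=6, Z[3]=1)=1; Z[16]=1
i=17: min(r-i=5, Z[4]=1)=1; Z[17]=1
i=18: min(r-i=4, Z[5]=4)=4; Z[18]=4
i=19: min(r-i=3, Z[6]=0)=0; Z[19]=0
i=20: min(r-i=2, Z[7]=1)=1; Z[20]=1
i=21: min(r-i=1, Z[8]=2)=1; Z[21]=1

[22, 0, 1, 1, 1, 4, 0, 1, 2, 0, 0, 0, 0, 9, 0, 1, 1, 1, 4, 0, 1, 1]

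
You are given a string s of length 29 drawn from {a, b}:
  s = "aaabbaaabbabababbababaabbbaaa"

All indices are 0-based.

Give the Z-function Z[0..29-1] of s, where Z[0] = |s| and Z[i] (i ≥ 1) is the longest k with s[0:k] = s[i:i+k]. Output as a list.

[29, 2, 1, 0, 0, 6, 2, 1, 0, 0, 1, 0, 1, 0, 1, 0, 0, 1, 0, 1, 0, 2, 1, 0, 0, 0, 3, 2, 1]

Z[0]=29
i=1: i≥r, start 0; Z[1]=2 scan→box=[1,3)
i=2: min(r-i=1, Z[1]=2)=1; Z[2]=1
i=3: i≥r, start 0; Z[3]=0
i=4: i≥r, start 0; Z[4]=0
i=5: i≥r, start 0; Z[5]=6 scan→box=[5,11)
i=6: min(r-i=5, Z[1]=2)=2; Z[6]=2
i=7: min(r-i=4, Z[2]=1)=1; Z[7]=1
i=8: min(r-i=3, Z[3]=0)=0; Z[8]=0
i=9: min(r-i=2, Z[4]=0)=0; Z[9]=0
i=10: min(r-i=1, Z[5]=6)=1; Z[10]=1
i=11: i≥r, start 0; Z[11]=0
i=12: i≥r, start 0; Z[12]=1 scan→box=[12,13)
i=13: i≥r, start 0; Z[13]=0
i=14: i≥r, start 0; Z[14]=1 scan→box=[14,15)
i=15: i≥r, start 0; Z[15]=0
i=16: i≥r, start 0; Z[16]=0
i=17: i≥r, start 0; Z[17]=1 scan→box=[17,18)
i=18: i≥r, start 0; Z[18]=0
i=19: i≥r, start 0; Z[19]=1 scan→box=[19,20)
i=20: i≥r, start 0; Z[20]=0
i=21: i≥r, start 0; Z[21]=2 scan→box=[21,23)
i=22: min(r-i=1, Z[1]=2)=1; Z[22]=1
i=23: i≥r, start 0; Z[23]=0
i=24: i≥r, start 0; Z[24]=0
i=25: i≥r, start 0; Z[25]=0
i=26: i≥r, start 0; Z[26]=3 scan→box=[26,29)
i=27: min(r-i=2, Z[1]=2)=2; Z[27]=2
i=28: min(r-i=1, Z[2]=1)=1; Z[28]=1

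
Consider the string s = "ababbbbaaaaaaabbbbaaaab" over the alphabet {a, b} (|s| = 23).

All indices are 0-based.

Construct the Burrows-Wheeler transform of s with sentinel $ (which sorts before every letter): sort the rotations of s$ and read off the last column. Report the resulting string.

rank  rotation                  last
    0  $ababbbbaaaaaaabbbbaaaab  b
    1  aaaaaaabbbbaaaab$ababbbb  b
    2  aaaaaabbbbaaaab$ababbbba  a
    3  aaaaabbbbaaaab$ababbbbaa  a
    4  aaaab$ababbbbaaaaaaabbbb  b
    5  aaaabbbbaaaab$ababbbbaaa  a
    6  aaab$ababbbbaaaaaaabbbba  a
    7  aaabbbbaaaab$ababbbbaaaa  a
    8  aab$ababbbbaaaaaaabbbbaa  a
    9  aabbbbaaaab$ababbbbaaaaa  a
   10  ab$ababbbbaaaaaaabbbbaaa  a
   11  ababbbbaaaaaaabbbbaaaab$  $
   12  abbbbaaaaaaabbbbaaaab$ab  b
   13  abbbbaaaab$ababbbbaaaaaa  a
   14  b$ababbbbaaaaaaabbbbaaaa  a
   15  baaaaaaabbbbaaaab$ababbb  b
   16  baaaab$ababbbbaaaaaaabbb  b
   17  babbbbaaaaaaabbbbaaaab$a  a
   18  bbaaaaaaabbbbaaaab$ababb  b
   19  bbaaaab$ababbbbaaaaaaabb  b
   20  bbbaaaaaaabbbbaaaab$abab  b
   21  bbbaaaab$ababbbbaaaaaaab  b
   22  bbbbaaaaaaabbbbaaaab$aba  a
   23  bbbbaaaab$ababbbbaaaaaaa  a

bbaabaaaaaa$baabbabbbbaa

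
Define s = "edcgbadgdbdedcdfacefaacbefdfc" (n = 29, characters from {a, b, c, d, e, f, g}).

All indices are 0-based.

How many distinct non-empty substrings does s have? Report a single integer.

406

rank→(start, suffix):
  0 → (20, 'aacbefdfc')
  1 → (21, 'acbefdfc')
  2 → (16, 'acefaacbefdfc')
  3 → (5, 'adgdbdedcdfacefaacbefdfc')
  4 → (4, 'badgdbdedcdfacefaacbefdfc')
  5 → (9, 'bdedcdfacefaacbefdfc')
  6 → (23, 'befdfc')
  7 → (28, 'c')
  8 → (22, 'cbefdfc')
  9 → (13, 'cdfacefaacbefdfc')
  10 → (17, 'cefaacbefdfc')
  11 → (2, 'cgbadgdbdedcdfacefaacbefdfc')
  12 → (8, 'dbdedcdfacefaacbefdfc')
  13 → (12, 'dcdfacefaacbefdfc')
  14 → (1, 'dcgbadgdbdedcdfacefaacbefdfc')
  15 → (10, 'dedcdfacefaacbefdfc')
  16 → (14, 'dfacefaacbefdfc')
  17 → (26, 'dfc')
  18 → (6, 'dgdbdedcdfacefaacbefdfc')
  19 → (11, 'edcdfacefaacbefdfc')
  20 → (0, 'edcgbadgdbdedcdfacefaacbefdfc')
  21 → (18, 'efaacbefdfc')
  22 → (24, 'efdfc')
  23 → (19, 'faacbefdfc')
  24 → (15, 'facefaacbefdfc')
  25 → (27, 'fc')
  26 → (25, 'fdfc')
  27 → (3, 'gbadgdbdedcdfacefaacbefdfc')
  28 → (7, 'gdbdedcdfacefaacbefdfc')

SA = [20, 21, 16, 5, 4, 9, 23, 28, 22, 13, 17, 2, 8, 12, 1, 10, 14, 26, 6, 11, 0, 18, 24, 19, 15, 27, 25, 3, 7]
rank  pair      lcp
   1  s[20:],s[21:]  1  'a'
   2  s[21:],s[16:]  2  'ac'
   3  s[16:],s[5:]  1  'a'
   4  s[5:],s[4:]  0  ''
   5  s[4:],s[9:]  1  'b'
   6  s[9:],s[23:]  1  'b'
   7  s[23:],s[28:]  0  ''
   8  s[28:],s[22:]  1  'c'
   9  s[22:],s[13:]  1  'c'
  10  s[13:],s[17:]  1  'c'
  11  s[17:],s[2:]  1  'c'
  12  s[2:],s[8:]  0  ''
  13  s[8:],s[12:]  1  'd'
  14  s[12:],s[1:]  2  'dc'
  15  s[1:],s[10:]  1  'd'
  16  s[10:],s[14:]  1  'd'
  17  s[14:],s[26:]  2  'df'
  18  s[26:],s[6:]  1  'd'
  19  s[6:],s[11:]  0  ''
  20  s[11:],s[0:]  3  'edc'
  21  s[0:],s[18:]  1  'e'
  22  s[18:],s[24:]  2  'ef'
  23  s[24:],s[19:]  0  ''
  24  s[19:],s[15:]  2  'fa'
  25  s[15:],s[27:]  1  'f'
  26  s[27:],s[25:]  1  'f'
  27  s[25:],s[3:]  0  ''
  28  s[3:],s[7:]  1  'g'

n(n+1)/2 = 29·30/2 = 435
Σ LCP = 0 + 1 + 2 + 1 + 0 + 1 + 1 + 0 + 1 + 1 + 1 + 1 + 0 + 1 + 2 + 1 + 1 + 2 + 1 + 0 + 3 + 1 + 2 + 0 + 2 + 1 + 1 + 0 + 1 = 29
distinct = 435 − 29 = 406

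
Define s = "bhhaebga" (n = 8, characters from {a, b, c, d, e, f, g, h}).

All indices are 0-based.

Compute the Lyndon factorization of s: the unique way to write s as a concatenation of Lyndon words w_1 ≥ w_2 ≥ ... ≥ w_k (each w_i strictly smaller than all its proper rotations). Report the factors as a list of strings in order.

["bhh", "aebg", "a"]

emit factor 1: 'bhh' (i=0, period=3)
emit factor 2: 'aebg' (i=3, period=4)
emit factor 3: 'a' (i=7, period=1)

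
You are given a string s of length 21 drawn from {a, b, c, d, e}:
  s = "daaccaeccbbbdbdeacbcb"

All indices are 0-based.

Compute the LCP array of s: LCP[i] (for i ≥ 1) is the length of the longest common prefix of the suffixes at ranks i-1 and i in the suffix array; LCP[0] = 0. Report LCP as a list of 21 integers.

sorted suffixes:
  #0 SA[0]=1  'aaccaeccbbbdbdeacbcb'
  #1 SA[1]=16  'acbcb'
  #2 SA[2]=2  'accaeccbbbdbdeacbcb'
  #3 SA[3]=5  'aeccbbbdbdeacbcb'
  #4 SA[4]=20  'b'
  #5 SA[5]=9  'bbbdbdeacbcb'
  #6 SA[6]=10  'bbdbdeacbcb'
  #7 SA[7]=18  'bcb'
  #8 SA[8]=11  'bdbdeacbcb'
  #9 SA[9]=13  'bdeacbcb'
  #10 SA[10]=4  'caeccbbbdbdeacbcb'
  #11 SA[11]=19  'cb'
  #12 SA[12]=8  'cbbbdbdeacbcb'
  #13 SA[13]=17  'cbcb'
  #14 SA[14]=3  'ccaeccbbbdbdeacbcb'
  #15 SA[15]=7  'ccbbbdbdeacbcb'
  #16 SA[16]=0  'daaccaeccbbbdbdeacbcb'
  #17 SA[17]=12  'dbdeacbcb'
  #18 SA[18]=14  'deacbcb'
  #19 SA[19]=15  'eacbcb'
  #20 SA[20]=6  'eccbbbdbdeacbcb'

SA = [1, 16, 2, 5, 20, 9, 10, 18, 11, 13, 4, 19, 8, 17, 3, 7, 0, 12, 14, 15, 6]
[i] adj suffixes → lcp
  [1] 1/16 → 1 ('a')
  [2] 16/2 → 2 ('ac')
  [3] 2/5 → 1 ('a')
  [4] 5/20 → 0 ('')
  [5] 20/9 → 1 ('b')
  [6] 9/10 → 2 ('bb')
  [7] 10/18 → 1 ('b')
  [8] 18/11 → 1 ('b')
  [9] 11/13 → 2 ('bd')
  [10] 13/4 → 0 ('')
  [11] 4/19 → 1 ('c')
  [12] 19/8 → 2 ('cb')
  [13] 8/17 → 2 ('cb')
  [14] 17/3 → 1 ('c')
  [15] 3/7 → 2 ('cc')
  [16] 7/0 → 0 ('')
  [17] 0/12 → 1 ('d')
  [18] 12/14 → 1 ('d')
  [19] 14/15 → 0 ('')
  [20] 15/6 → 1 ('e')

[0, 1, 2, 1, 0, 1, 2, 1, 1, 2, 0, 1, 2, 2, 1, 2, 0, 1, 1, 0, 1]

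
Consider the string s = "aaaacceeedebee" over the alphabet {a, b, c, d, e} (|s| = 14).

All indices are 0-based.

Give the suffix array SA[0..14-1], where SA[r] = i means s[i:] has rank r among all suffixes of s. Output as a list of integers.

rank→(start, suffix):
  0 → (0, 'aaaacceeedebee')
  1 → (1, 'aaacceeedebee')
  2 → (2, 'aacceeedebee')
  3 → (3, 'acceeedebee')
  4 → (11, 'bee')
  5 → (4, 'cceeedebee')
  6 → (5, 'ceeedebee')
  7 → (9, 'debee')
  8 → (13, 'e')
  9 → (10, 'ebee')
  10 → (8, 'edebee')
  11 → (12, 'ee')
  12 → (7, 'eedebee')
  13 → (6, 'eeedebee')

[0, 1, 2, 3, 11, 4, 5, 9, 13, 10, 8, 12, 7, 6]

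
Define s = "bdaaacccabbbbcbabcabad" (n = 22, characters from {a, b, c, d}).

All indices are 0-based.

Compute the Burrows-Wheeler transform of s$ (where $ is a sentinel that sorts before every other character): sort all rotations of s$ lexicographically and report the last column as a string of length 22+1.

ddaccbabcaabbab$bcbcaab

rank  rotation                 last
    0  $bdaaacccabbbbcbabcabad  d
    1  aaacccabbbbcbabcabad$bd  d
    2  aacccabbbbcbabcabad$bda  a
    3  abad$bdaaacccabbbbcbabc  c
    4  abbbbcbabcabad$bdaaaccc  c
    5  abcabad$bdaaacccabbbbcb  b
    6  acccabbbbcbabcabad$bdaa  a
    7  ad$bdaaacccabbbbcbabcab  b
    8  babcabad$bdaaacccabbbbc  c
    9  bad$bdaaacccabbbbcbabca  a
   10  bbbbcbabcabad$bdaaaccca  a
   11  bbbcbabcabad$bdaaacccab  b
   12  bbcbabcabad$bdaaacccabb  b
   13  bcabad$bdaaacccabbbbcba  a
   14  bcbabcabad$bdaaacccabbb  b
   15  bdaaacccabbbbcbabcabad$  $
   16  cabad$bdaaacccabbbbcbab  b
   17  cabbbbcbabcabad$bdaaacc  c
   18  cbabcabad$bdaaacccabbbb  b
   19  ccabbbbcbabcabad$bdaaac  c
   20  cccabbbbcbabcabad$bdaaa  a
   21  d$bdaaacccabbbbcbabcaba  a
   22  daaacccabbbbcbabcabad$b  b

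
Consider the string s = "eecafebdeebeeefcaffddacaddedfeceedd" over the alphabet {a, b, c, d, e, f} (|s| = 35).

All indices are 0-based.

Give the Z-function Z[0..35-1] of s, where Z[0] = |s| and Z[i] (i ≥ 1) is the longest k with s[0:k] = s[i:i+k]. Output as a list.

Z[0]=35
i=1: outside box; Z[1]=1 grow→box=[1,2)
i=2: outside box; Z[2]=0
i=3: outside box; Z[3]=0
i=4: outside box; Z[4]=0
i=5: outside box; Z[5]=1 grow→box=[5,6)
i=6: outside box; Z[6]=0
i=7: outside box; Z[7]=0
i=8: outside box; Z[8]=2 grow→box=[8,10)
i=9: min(r-i=1, Z[1]=1)=1; Z[9]=1
i=10: outside box; Z[10]=0
i=11: outside box; Z[11]=2 grow→box=[11,13)
i=12: min(r-i=1, Z[1]=1)=1; Z[12]=2 grow→box=[12,14)
i=13: min(r-i=1, Z[1]=1)=1; Z[13]=1
i=14: outside box; Z[14]=0
i=15: outside box; Z[15]=0
i=16: outside box; Z[16]=0
i=17: outside box; Z[17]=0
i=18: outside box; Z[18]=0
i=19: outside box; Z[19]=0
i=20: outside box; Z[20]=0
i=21: outside box; Z[21]=0
i=22: outside box; Z[22]=0
i=23: outside box; Z[23]=0
i=24: outside box; Z[24]=0
i=25: outside box; Z[25]=0
i=26: outside box; Z[26]=1 grow→box=[26,27)
i=27: outside box; Z[27]=0
i=28: outside box; Z[28]=0
i=29: outside box; Z[29]=1 grow→box=[29,30)
i=30: outside box; Z[30]=0
i=31: outside box; Z[31]=2 grow→box=[31,33)
i=32: min(r-i=1, Z[1]=1)=1; Z[32]=1
i=33: outside box; Z[33]=0
i=34: outside box; Z[34]=0

[35, 1, 0, 0, 0, 1, 0, 0, 2, 1, 0, 2, 2, 1, 0, 0, 0, 0, 0, 0, 0, 0, 0, 0, 0, 0, 1, 0, 0, 1, 0, 2, 1, 0, 0]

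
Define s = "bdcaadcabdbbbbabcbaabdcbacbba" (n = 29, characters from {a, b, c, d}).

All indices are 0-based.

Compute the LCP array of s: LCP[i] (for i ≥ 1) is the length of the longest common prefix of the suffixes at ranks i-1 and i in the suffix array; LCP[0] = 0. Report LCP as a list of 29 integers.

rank | idx | suffix
   0 |  28 | a
   1 |  18 | aabdcbacbba
   2 |   3 | aadcabdbbbbabcbaabdcbacbba
   3 |  14 | abcbaabdcbacbba
   4 |   7 | abdbbbbabcbaabdcbacbba
   5 |  19 | abdcbacbba
   6 |  24 | acbba
   7 |   4 | adcabdbbbbabcbaabdcbacbba
   8 |  27 | ba
   9 |  17 | baabdcbacbba
  10 |  13 | babcbaabdcbacbba
  11 |  23 | bacbba
  12 |  26 | bba
  13 |  12 | bbabcbaabdcbacbba
  14 |  11 | bbbabcbaabdcbacbba
  15 |  10 | bbbbabcbaabdcbacbba
  16 |  15 | bcbaabdcbacbba
  17 |   8 | bdbbbbabcbaabdcbacbba
  18 |   0 | bdcaadcabdbbbbabcbaabdcbacbba
  19 |  20 | bdcbacbba
  20 |   2 | caadcabdbbbbabcbaabdcbacbba
  21 |   6 | cabdbbbbabcbaabdcbacbba
  22 |  16 | cbaabdcbacbba
  23 |  22 | cbacbba
  24 |  25 | cbba
  25 |   9 | dbbbbabcbaabdcbacbba
  26 |   1 | dcaadcabdbbbbabcbaabdcbacbba
  27 |   5 | dcabdbbbbabcbaabdcbacbba
  28 |  21 | dcbacbba

SA = [28, 18, 3, 14, 7, 19, 24, 4, 27, 17, 13, 23, 26, 12, 11, 10, 15, 8, 0, 20, 2, 6, 16, 22, 25, 9, 1, 5, 21]
rank  pair      lcp
   1  s[28:],s[18:]  1  'a'
   2  s[18:],s[3:]  2  'aa'
   3  s[3:],s[14:]  1  'a'
   4  s[14:],s[7:]  2  'ab'
   5  s[7:],s[19:]  3  'abd'
   6  s[19:],s[24:]  1  'a'
   7  s[24:],s[4:]  1  'a'
   8  s[4:],s[27:]  0  ''
   9  s[27:],s[17:]  2  'ba'
  10  s[17:],s[13:]  2  'ba'
  11  s[13:],s[23:]  2  'ba'
  12  s[23:],s[26:]  1  'b'
  13  s[26:],s[12:]  3  'bba'
  14  s[12:],s[11:]  2  'bb'
  15  s[11:],s[10:]  3  'bbb'
  16  s[10:],s[15:]  1  'b'
  17  s[15:],s[8:]  1  'b'
  18  s[8:],s[0:]  2  'bd'
  19  s[0:],s[20:]  3  'bdc'
  20  s[20:],s[2:]  0  ''
  21  s[2:],s[6:]  2  'ca'
  22  s[6:],s[16:]  1  'c'
  23  s[16:],s[22:]  3  'cba'
  24  s[22:],s[25:]  2  'cb'
  25  s[25:],s[9:]  0  ''
  26  s[9:],s[1:]  1  'd'
  27  s[1:],s[5:]  3  'dca'
  28  s[5:],s[21:]  2  'dc'

[0, 1, 2, 1, 2, 3, 1, 1, 0, 2, 2, 2, 1, 3, 2, 3, 1, 1, 2, 3, 0, 2, 1, 3, 2, 0, 1, 3, 2]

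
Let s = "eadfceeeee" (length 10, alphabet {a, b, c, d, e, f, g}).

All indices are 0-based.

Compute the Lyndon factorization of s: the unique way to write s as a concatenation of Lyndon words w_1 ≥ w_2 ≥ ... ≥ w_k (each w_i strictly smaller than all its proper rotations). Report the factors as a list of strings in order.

["e", "adfceeeee"]

emit factor 1: 'e' (i=0, period=1)
emit factor 2: 'adfceeeee' (i=1, period=9)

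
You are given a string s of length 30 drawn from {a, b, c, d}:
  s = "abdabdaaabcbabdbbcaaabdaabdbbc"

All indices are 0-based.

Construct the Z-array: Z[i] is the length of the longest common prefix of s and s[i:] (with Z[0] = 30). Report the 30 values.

[30, 0, 0, 4, 0, 0, 1, 1, 2, 0, 0, 0, 3, 0, 0, 0, 0, 0, 1, 1, 4, 0, 0, 1, 3, 0, 0, 0, 0, 0]

Z[0]=30
i=1: fresh scan; Z[1]=0
i=2: fresh scan; Z[2]=0
i=3: fresh scan; Z[3]=4 scan→box=[3,7)
i=4: min(r-i=3, Z[1]=0)=0; Z[4]=0
i=5: min(r-i=2, Z[2]=0)=0; Z[5]=0
i=6: min(r-i=1, Z[3]=4)=1; Z[6]=1
i=7: fresh scan; Z[7]=1 scan→box=[7,8)
i=8: fresh scan; Z[8]=2 scan→box=[8,10)
i=9: min(r-i=1, Z[1]=0)=0; Z[9]=0
i=10: fresh scan; Z[10]=0
i=11: fresh scan; Z[11]=0
i=12: fresh scan; Z[12]=3 scan→box=[12,15)
i=13: min(r-i=2, Z[1]=0)=0; Z[13]=0
i=14: min(r-i=1, Z[2]=0)=0; Z[14]=0
i=15: fresh scan; Z[15]=0
i=16: fresh scan; Z[16]=0
i=17: fresh scan; Z[17]=0
i=18: fresh scan; Z[18]=1 scan→box=[18,19)
i=19: fresh scan; Z[19]=1 scan→box=[19,20)
i=20: fresh scan; Z[20]=4 scan→box=[20,24)
i=21: min(r-i=3, Z[1]=0)=0; Z[21]=0
i=22: min(r-i=2, Z[2]=0)=0; Z[22]=0
i=23: min(r-i=1, Z[3]=4)=1; Z[23]=1
i=24: fresh scan; Z[24]=3 scan→box=[24,27)
i=25: min(r-i=2, Z[1]=0)=0; Z[25]=0
i=26: min(r-i=1, Z[2]=0)=0; Z[26]=0
i=27: fresh scan; Z[27]=0
i=28: fresh scan; Z[28]=0
i=29: fresh scan; Z[29]=0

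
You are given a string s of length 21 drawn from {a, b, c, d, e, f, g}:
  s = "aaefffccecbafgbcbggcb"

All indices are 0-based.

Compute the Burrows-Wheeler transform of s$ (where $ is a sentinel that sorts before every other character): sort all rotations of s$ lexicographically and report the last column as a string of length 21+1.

rank  rotation                last
    0  $aaefffccecbafgbcbggcb  b
    1  aaefffccecbafgbcbggcb$  $
    2  aefffccecbafgbcbggcb$a  a
    3  afgbcbggcb$aaefffccecb  b
    4  b$aaefffccecbafgbcbggc  c
    5  bafgbcbggcb$aaefffccec  c
    6  bcbggcb$aaefffccecbafg  g
    7  bggcb$aaefffccecbafgbc  c
    8  cb$aaefffccecbafgbcbgg  g
    9  cbafgbcbggcb$aaefffcce  e
   10  cbggcb$aaefffccecbafgb  b
   11  ccecbafgbcbggcb$aaefff  f
   12  cecbafgbcbggcb$aaefffc  c
   13  ecbafgbcbggcb$aaefffcc  c
   14  efffccecbafgbcbggcb$aa  a
   15  fccecbafgbcbggcb$aaeff  f
   16  ffccecbafgbcbggcb$aaef  f
   17  fffccecbafgbcbggcb$aae  e
   18  fgbcbggcb$aaefffccecba  a
   19  gbcbggcb$aaefffccecbaf  f
   20  gcb$aaefffccecbafgbcbg  g
   21  ggcb$aaefffccecbafgbcb  b

b$abccgcgebfccaffeafgb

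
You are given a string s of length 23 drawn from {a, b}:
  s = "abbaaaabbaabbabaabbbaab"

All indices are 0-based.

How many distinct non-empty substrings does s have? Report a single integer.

212

rank | idx | suffix
   0 |   3 | aaaabbaabbabaabbbaab
   1 |   4 | aaabbaabbabaabbbaab
   2 |  20 | aab
   3 |   5 | aabbaabbabaabbbaab
   4 |   9 | aabbabaabbbaab
   5 |  15 | aabbbaab
   6 |  21 | ab
   7 |  13 | abaabbbaab
   8 |   0 | abbaaaabbaabbabaabbbaab
   9 |   6 | abbaabbabaabbbaab
  10 |  10 | abbabaabbbaab
  11 |  16 | abbbaab
  12 |  22 | b
  13 |   2 | baaaabbaabbabaabbbaab
  14 |  19 | baab
  15 |   8 | baabbabaabbbaab
  16 |  14 | baabbbaab
  17 |  12 | babaabbbaab
  18 |   1 | bbaaaabbaabbabaabbbaab
  19 |  18 | bbaab
  20 |   7 | bbaabbabaabbbaab
  21 |  11 | bbabaabbbaab
  22 |  17 | bbbaab

SA = [3, 4, 20, 5, 9, 15, 21, 13, 0, 6, 10, 16, 22, 2, 19, 8, 14, 12, 1, 18, 7, 11, 17]
[i] adj suffixes → lcp
  [1] 3/4 → 3 ('aaa')
  [2] 4/20 → 2 ('aa')
  [3] 20/5 → 3 ('aab')
  [4] 5/9 → 5 ('aabba')
  [5] 9/15 → 4 ('aabb')
  [6] 15/21 → 1 ('a')
  [7] 21/13 → 2 ('ab')
  [8] 13/0 → 2 ('ab')
  [9] 0/6 → 5 ('abbaa')
  [10] 6/10 → 4 ('abba')
  [11] 10/16 → 3 ('abb')
  [12] 16/22 → 0 ('')
  [13] 22/2 → 1 ('b')
  [14] 2/19 → 3 ('baa')
  [15] 19/8 → 4 ('baab')
  [16] 8/14 → 5 ('baabb')
  [17] 14/12 → 2 ('ba')
  [18] 12/1 → 1 ('b')
  [19] 1/18 → 4 ('bbaa')
  [20] 18/7 → 5 ('bbaab')
  [21] 7/11 → 3 ('bba')
  [22] 11/17 → 2 ('bb')

n(n+1)/2 = 23·24/2 = 276
Σ LCP = 0 + 3 + 2 + 3 + 5 + 4 + 1 + 2 + 2 + 5 + 4 + 3 + 0 + 1 + 3 + 4 + 5 + 2 + 1 + 4 + 5 + 3 + 2 = 64
distinct = 276 − 64 = 212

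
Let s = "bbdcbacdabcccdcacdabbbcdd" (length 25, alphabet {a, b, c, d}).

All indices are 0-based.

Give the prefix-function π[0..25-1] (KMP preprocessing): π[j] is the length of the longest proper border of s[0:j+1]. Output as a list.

[0, 1, 0, 0, 1, 0, 0, 0, 0, 1, 0, 0, 0, 0, 0, 0, 0, 0, 0, 1, 2, 2, 0, 0, 0]

π[0] = 0
j=1 s[j]='b': π[1]=1 (border 'b')
j=2 s[j]='d': k: 1→0; π[2]=0 (border '')
j=3 s[j]='c': π[3]=0 (border '')
j=4 s[j]='b': π[4]=1 (border 'b')
j=5 s[j]='a': k: 1→0; π[5]=0 (border '')
j=6 s[j]='c': π[6]=0 (border '')
j=7 s[j]='d': π[7]=0 (border '')
j=8 s[j]='a': π[8]=0 (border '')
j=9 s[j]='b': π[9]=1 (border 'b')
j=10 s[j]='c': k: 1→0; π[10]=0 (border '')
j=11 s[j]='c': π[11]=0 (border '')
j=12 s[j]='c': π[12]=0 (border '')
j=13 s[j]='d': π[13]=0 (border '')
j=14 s[j]='c': π[14]=0 (border '')
j=15 s[j]='a': π[15]=0 (border '')
j=16 s[j]='c': π[16]=0 (border '')
j=17 s[j]='d': π[17]=0 (border '')
j=18 s[j]='a': π[18]=0 (border '')
j=19 s[j]='b': π[19]=1 (border 'b')
j=20 s[j]='b': π[20]=2 (border 'bb')
j=21 s[j]='b': k: 2→1; π[21]=2 (border 'bb')
j=22 s[j]='c': k: 2→1→0; π[22]=0 (border '')
j=23 s[j]='d': π[23]=0 (border '')
j=24 s[j]='d': π[24]=0 (border '')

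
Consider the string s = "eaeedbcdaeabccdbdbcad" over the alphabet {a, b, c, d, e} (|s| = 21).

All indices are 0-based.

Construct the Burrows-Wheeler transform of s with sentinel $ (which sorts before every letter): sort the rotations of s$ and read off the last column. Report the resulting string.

decdedaddbbbcacbeca$ea

rank  rotation                last
    0  $eaeedbcdaeabccdbdbcad  d
    1  abccdbdbcad$eaeedbcdae  e
    2  ad$eaeedbcdaeabccdbdbc  c
    3  aeabccdbdbcad$eaeedbcd  d
    4  aeedbcdaeabccdbdbcad$e  e
    5  bcad$eaeedbcdaeabccdbd  d
    6  bccdbdbcad$eaeedbcdaea  a
    7  bcdaeabccdbdbcad$eaeed  d
    8  bdbcad$eaeedbcdaeabccd  d
    9  cad$eaeedbcdaeabccdbdb  b
   10  ccdbdbcad$eaeedbcdaeab  b
   11  cdaeabccdbdbcad$eaeedb  b
   12  cdbdbcad$eaeedbcdaeabc  c
   13  d$eaeedbcdaeabccdbdbca  a
   14  daeabccdbdbcad$eaeedbc  c
   15  dbcad$eaeedbcdaeabccdb  b
   16  dbcdaeabccdbdbcad$eaee  e
   17  dbdbcad$eaeedbcdaeabcc  c
   18  eabccdbdbcad$eaeedbcda  a
   19  eaeedbcdaeabccdbdbcad$  $
   20  edbcdaeabccdbdbcad$eae  e
   21  eedbcdaeabccdbdbcad$ea  a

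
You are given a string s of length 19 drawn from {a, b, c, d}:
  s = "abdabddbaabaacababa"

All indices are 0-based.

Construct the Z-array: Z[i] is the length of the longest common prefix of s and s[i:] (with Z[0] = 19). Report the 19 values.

[19, 0, 0, 3, 0, 0, 0, 0, 1, 2, 0, 1, 1, 0, 2, 0, 2, 0, 1]

Z[0]=19
i=1: i≥r, start 0; Z[1]=0
i=2: i≥r, start 0; Z[2]=0
i=3: i≥r, start 0; Z[3]=3 scan→box=[3,6)
i=4: min(r-i=2, Z[1]=0)=0; Z[4]=0
i=5: min(r-i=1, Z[2]=0)=0; Z[5]=0
i=6: i≥r, start 0; Z[6]=0
i=7: i≥r, start 0; Z[7]=0
i=8: i≥r, start 0; Z[8]=1 scan→box=[8,9)
i=9: i≥r, start 0; Z[9]=2 scan→box=[9,11)
i=10: min(r-i=1, Z[1]=0)=0; Z[10]=0
i=11: i≥r, start 0; Z[11]=1 scan→box=[11,12)
i=12: i≥r, start 0; Z[12]=1 scan→box=[12,13)
i=13: i≥r, start 0; Z[13]=0
i=14: i≥r, start 0; Z[14]=2 scan→box=[14,16)
i=15: min(r-i=1, Z[1]=0)=0; Z[15]=0
i=16: i≥r, start 0; Z[16]=2 scan→box=[16,18)
i=17: min(r-i=1, Z[1]=0)=0; Z[17]=0
i=18: i≥r, start 0; Z[18]=1 scan→box=[18,19)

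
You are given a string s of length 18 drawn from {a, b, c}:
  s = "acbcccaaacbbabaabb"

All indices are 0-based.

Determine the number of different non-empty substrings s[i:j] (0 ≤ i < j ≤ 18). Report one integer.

rank | idx | suffix
   0 |   6 | aaacbbabaabb
   1 |  14 | aabb
   2 |   7 | aacbbabaabb
   3 |  12 | abaabb
   4 |  15 | abb
   5 |   8 | acbbabaabb
   6 |   0 | acbcccaaacbbabaabb
   7 |  17 | b
   8 |  13 | baabb
   9 |  11 | babaabb
  10 |  16 | bb
  11 |  10 | bbabaabb
  12 |   2 | bcccaaacbbabaabb
  13 |   5 | caaacbbabaabb
  14 |   9 | cbbabaabb
  15 |   1 | cbcccaaacbbabaabb
  16 |   4 | ccaaacbbabaabb
  17 |   3 | cccaaacbbabaabb

SA = [6, 14, 7, 12, 15, 8, 0, 17, 13, 11, 16, 10, 2, 5, 9, 1, 4, 3]
[i] adj suffixes → lcp
  [1] 6/14 → 2 ('aa')
  [2] 14/7 → 2 ('aa')
  [3] 7/12 → 1 ('a')
  [4] 12/15 → 2 ('ab')
  [5] 15/8 → 1 ('a')
  [6] 8/0 → 3 ('acb')
  [7] 0/17 → 0 ('')
  [8] 17/13 → 1 ('b')
  [9] 13/11 → 2 ('ba')
  [10] 11/16 → 1 ('b')
  [11] 16/10 → 2 ('bb')
  [12] 10/2 → 1 ('b')
  [13] 2/5 → 0 ('')
  [14] 5/9 → 1 ('c')
  [15] 9/1 → 2 ('cb')
  [16] 1/4 → 1 ('c')
  [17] 4/3 → 2 ('cc')

n(n+1)/2 = 18·19/2 = 171
Σ LCP = 0 + 2 + 2 + 1 + 2 + 1 + 3 + 0 + 1 + 2 + 1 + 2 + 1 + 0 + 1 + 2 + 1 + 2 = 24
distinct = 171 − 24 = 147

147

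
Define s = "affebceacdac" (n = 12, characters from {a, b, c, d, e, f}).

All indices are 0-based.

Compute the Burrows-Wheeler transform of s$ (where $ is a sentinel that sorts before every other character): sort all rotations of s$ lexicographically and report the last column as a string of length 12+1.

cde$eaabccffa

rank  rotation       last
    0  $affebceacdac  c
    1  ac$affebceacd  d
    2  acdac$affebce  e
    3  affebceacdac$  $
    4  bceacdac$affe  e
    5  c$affebceacda  a
    6  cdac$affebcea  a
    7  ceacdac$affeb  b
    8  dac$affebceac  c
    9  eacdac$affebc  c
   10  ebceacdac$aff  f
   11  febceacdac$af  f
   12  ffebceacdac$a  a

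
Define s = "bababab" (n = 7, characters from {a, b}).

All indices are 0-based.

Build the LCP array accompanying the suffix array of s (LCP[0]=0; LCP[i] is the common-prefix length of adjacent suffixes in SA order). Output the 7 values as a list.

rank→(start, suffix):
  0 → (5, 'ab')
  1 → (3, 'abab')
  2 → (1, 'ababab')
  3 → (6, 'b')
  4 → (4, 'bab')
  5 → (2, 'babab')
  6 → (0, 'bababab')

SA = [5, 3, 1, 6, 4, 2, 0]
rank  pair      lcp
   1  s[5:],s[3:]  2  'ab'
   2  s[3:],s[1:]  4  'abab'
   3  s[1:],s[6:]  0  ''
   4  s[6:],s[4:]  1  'b'
   5  s[4:],s[2:]  3  'bab'
   6  s[2:],s[0:]  5  'babab'

[0, 2, 4, 0, 1, 3, 5]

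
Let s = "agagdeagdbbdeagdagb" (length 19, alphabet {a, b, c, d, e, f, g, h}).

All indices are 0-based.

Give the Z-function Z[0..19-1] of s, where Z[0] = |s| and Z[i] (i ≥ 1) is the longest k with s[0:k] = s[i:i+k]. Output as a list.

[19, 0, 2, 0, 0, 0, 2, 0, 0, 0, 0, 0, 0, 2, 0, 0, 2, 0, 0]

Z[0]=19
i=1: outside box; Z[1]=0
i=2: outside box; Z[2]=2 extend→box=[2,4)
i=3: min(r-i=1, Z[1]=0)=0; Z[3]=0
i=4: outside box; Z[4]=0
i=5: outside box; Z[5]=0
i=6: outside box; Z[6]=2 extend→box=[6,8)
i=7: min(r-i=1, Z[1]=0)=0; Z[7]=0
i=8: outside box; Z[8]=0
i=9: outside box; Z[9]=0
i=10: outside box; Z[10]=0
i=11: outside box; Z[11]=0
i=12: outside box; Z[12]=0
i=13: outside box; Z[13]=2 extend→box=[13,15)
i=14: min(r-i=1, Z[1]=0)=0; Z[14]=0
i=15: outside box; Z[15]=0
i=16: outside box; Z[16]=2 extend→box=[16,18)
i=17: min(r-i=1, Z[1]=0)=0; Z[17]=0
i=18: outside box; Z[18]=0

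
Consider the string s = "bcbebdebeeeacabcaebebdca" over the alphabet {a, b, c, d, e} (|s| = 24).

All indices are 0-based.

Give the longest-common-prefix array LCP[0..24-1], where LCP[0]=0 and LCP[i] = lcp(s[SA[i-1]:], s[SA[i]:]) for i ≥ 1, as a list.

[0, 1, 1, 1, 0, 2, 1, 2, 1, 4, 2, 0, 2, 2, 1, 0, 1, 0, 1, 3, 2, 3, 1, 2]

rank | idx | suffix
   0 |  23 | a
   1 |  13 | abcaebebdca
   2 |  11 | acabcaebebdca
   3 |  16 | aebebdca
   4 |  14 | bcaebebdca
   5 |   0 | bcbebdebeeeacabcaebebdca
   6 |  20 | bdca
   7 |   4 | bdebeeeacabcaebebdca
   8 |  18 | bebdca
   9 |   2 | bebdebeeeacabcaebebdca
  10 |   7 | beeeacabcaebebdca
  11 |  22 | ca
  12 |  12 | cabcaebebdca
  13 |  15 | caebebdca
  14 |   1 | cbebdebeeeacabcaebebdca
  15 |  21 | dca
  16 |   5 | debeeeacabcaebebdca
  17 |  10 | eacabcaebebdca
  18 |  19 | ebdca
  19 |   3 | ebdebeeeacabcaebebdca
  20 |  17 | ebebdca
  21 |   6 | ebeeeacabcaebebdca
  22 |   9 | eeacabcaebebdca
  23 |   8 | eeeacabcaebebdca

SA = [23, 13, 11, 16, 14, 0, 20, 4, 18, 2, 7, 22, 12, 15, 1, 21, 5, 10, 19, 3, 17, 6, 9, 8]
i: (SA[i-1],SA[i]) lcp shared
  1: (23,13) 1 'a'
  2: (13,11) 1 'a'
  3: (11,16) 1 'a'
  4: (16,14) 0 ''
  5: (14,0) 2 'bc'
  6: (0,20) 1 'b'
  7: (20,4) 2 'bd'
  8: (4,18) 1 'b'
  9: (18,2) 4 'bebd'
  10: (2,7) 2 'be'
  11: (7,22) 0 ''
  12: (22,12) 2 'ca'
  13: (12,15) 2 'ca'
  14: (15,1) 1 'c'
  15: (1,21) 0 ''
  16: (21,5) 1 'd'
  17: (5,10) 0 ''
  18: (10,19) 1 'e'
  19: (19,3) 3 'ebd'
  20: (3,17) 2 'eb'
  21: (17,6) 3 'ebe'
  22: (6,9) 1 'e'
  23: (9,8) 2 'ee'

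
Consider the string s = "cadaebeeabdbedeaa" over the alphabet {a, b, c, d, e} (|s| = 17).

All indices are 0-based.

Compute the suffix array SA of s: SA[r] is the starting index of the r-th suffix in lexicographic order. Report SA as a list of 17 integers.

[16, 15, 8, 1, 3, 9, 11, 5, 0, 2, 10, 13, 14, 7, 4, 12, 6]

rank→(start, suffix):
  0 → (16, 'a')
  1 → (15, 'aa')
  2 → (8, 'abdbedeaa')
  3 → (1, 'adaebeeabdbedeaa')
  4 → (3, 'aebeeabdbedeaa')
  5 → (9, 'bdbedeaa')
  6 → (11, 'bedeaa')
  7 → (5, 'beeabdbedeaa')
  8 → (0, 'cadaebeeabdbedeaa')
  9 → (2, 'daebeeabdbedeaa')
  10 → (10, 'dbedeaa')
  11 → (13, 'deaa')
  12 → (14, 'eaa')
  13 → (7, 'eabdbedeaa')
  14 → (4, 'ebeeabdbedeaa')
  15 → (12, 'edeaa')
  16 → (6, 'eeabdbedeaa')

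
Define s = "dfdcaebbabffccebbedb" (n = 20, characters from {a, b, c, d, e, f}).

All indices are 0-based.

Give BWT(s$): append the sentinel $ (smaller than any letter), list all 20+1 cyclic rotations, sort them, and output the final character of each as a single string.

bbcdbeebadfcef$acbfdb

rank  rotation               last
    0  $dfdcaebbabffccebbedb  b
    1  abffccebbedb$dfdcaebb  b
    2  aebbabffccebbedb$dfdc  c
    3  b$dfdcaebbabffccebbed  d
    4  babffccebbedb$dfdcaeb  b
    5  bbabffccebbedb$dfdcae  e
    6  bbedb$dfdcaebbabffcce  e
    7  bedb$dfdcaebbabffcceb  b
    8  bffccebbedb$dfdcaebba  a
    9  caebbabffccebbedb$dfd  d
   10  ccebbedb$dfdcaebbabff  f
   11  cebbedb$dfdcaebbabffc  c
   12  db$dfdcaebbabffccebbe  e
   13  dcaebbabffccebbedb$df  f
   14  dfdcaebbabffccebbedb$  $
   15  ebbabffccebbedb$dfdca  a
   16  ebbedb$dfdcaebbabffcc  c
   17  edb$dfdcaebbabffccebb  b
   18  fccebbedb$dfdcaebbabf  f
   19  fdcaebbabffccebbedb$d  d
   20  ffccebbedb$dfdcaebbab  b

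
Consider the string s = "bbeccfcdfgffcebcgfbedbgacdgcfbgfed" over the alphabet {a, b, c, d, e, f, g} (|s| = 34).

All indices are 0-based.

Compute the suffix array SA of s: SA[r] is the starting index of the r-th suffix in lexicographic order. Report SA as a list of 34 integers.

[23, 0, 14, 1, 18, 21, 29, 3, 6, 24, 12, 27, 4, 15, 33, 20, 7, 25, 13, 2, 32, 19, 17, 28, 5, 11, 31, 10, 8, 22, 26, 16, 30, 9]

sorted suffixes:
  #0 SA[0]=23  'acdgcfbgfed'
  #1 SA[1]=0  'bbeccfcdfgffcebcgfbedbgacdgcfbgfed'
  #2 SA[2]=14  'bcgfbedbgacdgcfbgfed'
  #3 SA[3]=1  'beccfcdfgffcebcgfbedbgacdgcfbgfed'
  #4 SA[4]=18  'bedbgacdgcfbgfed'
  #5 SA[5]=21  'bgacdgcfbgfed'
  #6 SA[6]=29  'bgfed'
  #7 SA[7]=3  'ccfcdfgffcebcgfbedbgacdgcfbgfed'
  #8 SA[8]=6  'cdfgffcebcgfbedbgacdgcfbgfed'
  #9 SA[9]=24  'cdgcfbgfed'
  #10 SA[10]=12  'cebcgfbedbgacdgcfbgfed'
  #11 SA[11]=27  'cfbgfed'
  #12 SA[12]=4  'cfcdfgffcebcgfbedbgacdgcfbgfed'
  #13 SA[13]=15  'cgfbedbgacdgcfbgfed'
  #14 SA[14]=33  'd'
  #15 SA[15]=20  'dbgacdgcfbgfed'
  #16 SA[16]=7  'dfgffcebcgfbedbgacdgcfbgfed'
  #17 SA[17]=25  'dgcfbgfed'
  #18 SA[18]=13  'ebcgfbedbgacdgcfbgfed'
  #19 SA[19]=2  'eccfcdfgffcebcgfbedbgacdgcfbgfed'
  #20 SA[20]=32  'ed'
  #21 SA[21]=19  'edbgacdgcfbgfed'
  #22 SA[22]=17  'fbedbgacdgcfbgfed'
  #23 SA[23]=28  'fbgfed'
  #24 SA[24]=5  'fcdfgffcebcgfbedbgacdgcfbgfed'
  #25 SA[25]=11  'fcebcgfbedbgacdgcfbgfed'
  #26 SA[26]=31  'fed'
  #27 SA[27]=10  'ffcebcgfbedbgacdgcfbgfed'
  #28 SA[28]=8  'fgffcebcgfbedbgacdgcfbgfed'
  #29 SA[29]=22  'gacdgcfbgfed'
  #30 SA[30]=26  'gcfbgfed'
  #31 SA[31]=16  'gfbedbgacdgcfbgfed'
  #32 SA[32]=30  'gfed'
  #33 SA[33]=9  'gffcebcgfbedbgacdgcfbgfed'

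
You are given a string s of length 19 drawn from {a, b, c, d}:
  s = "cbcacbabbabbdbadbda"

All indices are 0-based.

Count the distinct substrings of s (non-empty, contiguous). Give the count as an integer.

165

sorted suffixes:
  #0 SA[0]=18  'a'
  #1 SA[1]=6  'abbabbdbadbda'
  #2 SA[2]=9  'abbdbadbda'
  #3 SA[3]=3  'acbabbabbdbadbda'
  #4 SA[4]=14  'adbda'
  #5 SA[5]=5  'babbabbdbadbda'
  #6 SA[6]=8  'babbdbadbda'
  #7 SA[7]=13  'badbda'
  #8 SA[8]=7  'bbabbdbadbda'
  #9 SA[9]=10  'bbdbadbda'
  #10 SA[10]=1  'bcacbabbabbdbadbda'
  #11 SA[11]=16  'bda'
  #12 SA[12]=11  'bdbadbda'
  #13 SA[13]=2  'cacbabbabbdbadbda'
  #14 SA[14]=4  'cbabbabbdbadbda'
  #15 SA[15]=0  'cbcacbabbabbdbadbda'
  #16 SA[16]=17  'da'
  #17 SA[17]=12  'dbadbda'
  #18 SA[18]=15  'dbda'

SA = [18, 6, 9, 3, 14, 5, 8, 13, 7, 10, 1, 16, 11, 2, 4, 0, 17, 12, 15]
i: (SA[i-1],SA[i]) lcp shared
  1: (18,6) 1 'a'
  2: (6,9) 3 'abb'
  3: (9,3) 1 'a'
  4: (3,14) 1 'a'
  5: (14,5) 0 ''
  6: (5,8) 4 'babb'
  7: (8,13) 2 'ba'
  8: (13,7) 1 'b'
  9: (7,10) 2 'bb'
  10: (10,1) 1 'b'
  11: (1,16) 1 'b'
  12: (16,11) 2 'bd'
  13: (11,2) 0 ''
  14: (2,4) 1 'c'
  15: (4,0) 2 'cb'
  16: (0,17) 0 ''
  17: (17,12) 1 'd'
  18: (12,15) 2 'db'

n(n+1)/2 = 19·20/2 = 190
Σ LCP = 0 + 1 + 3 + 1 + 1 + 0 + 4 + 2 + 1 + 2 + 1 + 1 + 2 + 0 + 1 + 2 + 0 + 1 + 2 = 25
distinct = 190 − 25 = 165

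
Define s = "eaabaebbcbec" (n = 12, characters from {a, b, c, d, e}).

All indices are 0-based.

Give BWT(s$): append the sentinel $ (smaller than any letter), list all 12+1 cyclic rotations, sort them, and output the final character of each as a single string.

rank  rotation       last
    0  $eaabaebbcbec  c
    1  aabaebbcbec$e  e
    2  abaebbcbec$ea  a
    3  aebbcbec$eaab  b
    4  baebbcbec$eaa  a
    5  bbcbec$eaabae  e
    6  bcbec$eaabaeb  b
    7  bec$eaabaebbc  c
    8  c$eaabaebbcbe  e
    9  cbec$eaabaebb  b
   10  eaabaebbcbec$  $
   11  ebbcbec$eaaba  a
   12  ec$eaabaebbcb  b

ceabaebceb$ab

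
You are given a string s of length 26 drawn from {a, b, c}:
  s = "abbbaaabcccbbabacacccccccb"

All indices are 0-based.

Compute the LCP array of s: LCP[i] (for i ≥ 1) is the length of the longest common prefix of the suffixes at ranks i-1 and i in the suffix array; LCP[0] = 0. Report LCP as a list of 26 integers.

[0, 2, 1, 2, 2, 1, 2, 0, 1, 2, 2, 1, 3, 2, 1, 0, 1, 2, 1, 3, 2, 4, 3, 4, 5, 6]

rank | idx | suffix
   0 |   4 | aaabcccbbabacacccccccb
   1 |   5 | aabcccbbabacacccccccb
   2 |  13 | abacacccccccb
   3 |   0 | abbbaaabcccbbabacacccccccb
   4 |   6 | abcccbbabacacccccccb
   5 |  15 | acacccccccb
   6 |  17 | acccccccb
   7 |  25 | b
   8 |   3 | baaabcccbbabacacccccccb
   9 |  12 | babacacccccccb
  10 |  14 | bacacccccccb
  11 |   2 | bbaaabcccbbabacacccccccb
  12 |  11 | bbabacacccccccb
  13 |   1 | bbbaaabcccbbabacacccccccb
  14 |   7 | bcccbbabacacccccccb
  15 |  16 | cacccccccb
  16 |  24 | cb
  17 |  10 | cbbabacacccccccb
  18 |  23 | ccb
  19 |   9 | ccbbabacacccccccb
  20 |  22 | cccb
  21 |   8 | cccbbabacacccccccb
  22 |  21 | ccccb
  23 |  20 | cccccb
  24 |  19 | ccccccb
  25 |  18 | cccccccb

SA = [4, 5, 13, 0, 6, 15, 17, 25, 3, 12, 14, 2, 11, 1, 7, 16, 24, 10, 23, 9, 22, 8, 21, 20, 19, 18]
i: (SA[i-1],SA[i]) lcp shared
  1: (4,5) 2 'aa'
  2: (5,13) 1 'a'
  3: (13,0) 2 'ab'
  4: (0,6) 2 'ab'
  5: (6,15) 1 'a'
  6: (15,17) 2 'ac'
  7: (17,25) 0 ''
  8: (25,3) 1 'b'
  9: (3,12) 2 'ba'
  10: (12,14) 2 'ba'
  11: (14,2) 1 'b'
  12: (2,11) 3 'bba'
  13: (11,1) 2 'bb'
  14: (1,7) 1 'b'
  15: (7,16) 0 ''
  16: (16,24) 1 'c'
  17: (24,10) 2 'cb'
  18: (10,23) 1 'c'
  19: (23,9) 3 'ccb'
  20: (9,22) 2 'cc'
  21: (22,8) 4 'cccb'
  22: (8,21) 3 'ccc'
  23: (21,20) 4 'cccc'
  24: (20,19) 5 'ccccc'
  25: (19,18) 6 'cccccc'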